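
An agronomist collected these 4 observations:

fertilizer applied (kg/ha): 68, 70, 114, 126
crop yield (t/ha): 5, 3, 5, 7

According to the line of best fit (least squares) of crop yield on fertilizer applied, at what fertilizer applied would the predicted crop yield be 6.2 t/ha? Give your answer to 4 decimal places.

123.1607

n = 4, Σx = 378, Σy = 20, Σxy = 2002, Σx² = 38396
Sxx = Σx² − (Σx)²/n = 38396 − 35721 = 2675
Sxy = Σxy − (Σx)(Σy)/n = 2002 − 1890 = 112
b = Sxy/Sxx = 112/2675 = 0.041869
a = ȳ − b·x̄ = 5 − 0.041869·94.5 = 1.043364
Set a + b·x = 6.2: x = (6.2 − 1.043364) / 0.041869 = 123.160714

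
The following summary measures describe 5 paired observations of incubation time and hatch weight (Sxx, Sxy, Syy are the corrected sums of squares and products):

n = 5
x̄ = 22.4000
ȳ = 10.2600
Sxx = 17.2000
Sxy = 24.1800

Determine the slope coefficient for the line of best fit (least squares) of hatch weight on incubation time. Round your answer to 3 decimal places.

1.406

b = Sxy/Sxx = 24.18/17.2 = 1.405814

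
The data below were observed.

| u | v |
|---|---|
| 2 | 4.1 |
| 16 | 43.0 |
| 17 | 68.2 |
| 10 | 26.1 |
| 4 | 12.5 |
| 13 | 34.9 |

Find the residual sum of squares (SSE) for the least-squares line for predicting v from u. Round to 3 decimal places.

314.104

n = 6, Σx = 62, Σy = 188.8, Σxy = 2620.3, Σx² = 834, Σy² = 8572.52
Sxx = Σx² − (Σx)²/n = 834 − 640.666667 = 193.333333
Sxy = Σxy − (Σx)(Σy)/n = 2620.3 − 1950.933333 = 669.366667
Syy = Σy² − (Σy)²/n = 8572.52 − 5940.906667 = 2631.613333
b = Sxy/Sxx = 669.366667/193.333333 = 3.462241
SSE = Syy − b·Sxy = 2631.613333 − 3.462241·669.366667 = 314.104362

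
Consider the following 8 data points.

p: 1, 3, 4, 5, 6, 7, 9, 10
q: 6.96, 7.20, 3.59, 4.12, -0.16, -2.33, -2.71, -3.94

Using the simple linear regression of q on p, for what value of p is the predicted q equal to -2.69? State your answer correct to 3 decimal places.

8.693

n = 8, Σx = 45, Σy = 12.73, Σxy = -17.54, Σx² = 317
Sxx = Σx² − (Σx)²/n = 317 − 253.125 = 63.875
Sxy = Σxy − (Σx)(Σy)/n = -17.54 − 71.60625 = -89.14625
b = Sxy/Sxx = -89.14625/63.875 = -1.395636
a = ȳ − b·x̄ = 1.59125 − (-1.395636)·5.625 = 9.441703
Set a + b·x = -2.69: x = (-2.69 − 9.441703) / (-1.395636) = 8.692598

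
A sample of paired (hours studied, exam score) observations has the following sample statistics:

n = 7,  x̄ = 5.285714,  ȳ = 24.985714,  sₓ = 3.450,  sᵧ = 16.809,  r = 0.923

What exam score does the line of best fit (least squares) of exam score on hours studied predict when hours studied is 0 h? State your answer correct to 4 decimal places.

b = r · sᵧ/sₓ = 0.923 · 16.809/3.45 = 4.497017
a = ȳ − b·x̄ = 24.985714 − 4.497017·5.285714 = 1.215771
ŷ(0) = a + b·0 = 1.215771 + 4.497017·0 = 1.215771

1.2158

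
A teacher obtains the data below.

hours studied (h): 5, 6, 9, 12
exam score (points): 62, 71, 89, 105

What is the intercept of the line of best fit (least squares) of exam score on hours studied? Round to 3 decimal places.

n = 4, Σx = 32, Σy = 327, Σxy = 2797, Σx² = 286
Sxx = Σx² − (Σx)²/n = 286 − 256 = 30
Sxy = Σxy − (Σx)(Σy)/n = 2797 − 2616 = 181
b = Sxy/Sxx = 181/30 = 6.033333
a = ȳ − b·x̄ = 81.75 − 6.033333·8 = 33.483333

33.483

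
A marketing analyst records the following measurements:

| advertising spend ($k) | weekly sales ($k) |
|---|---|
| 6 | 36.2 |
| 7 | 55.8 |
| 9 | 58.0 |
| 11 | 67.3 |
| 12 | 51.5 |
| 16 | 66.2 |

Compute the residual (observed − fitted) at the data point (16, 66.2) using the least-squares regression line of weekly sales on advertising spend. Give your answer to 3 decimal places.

n = 6, Σx = 61, Σy = 335, Σxy = 3547.3, Σx² = 687
Sxx = Σx² − (Σx)²/n = 687 − 620.166667 = 66.833333
Sxy = Σxy − (Σx)(Σy)/n = 3547.3 − 3405.833333 = 141.466667
b = Sxy/Sxx = 141.466667/66.833333 = 2.116708
a = ȳ − b·x̄ = 55.833333 − 2.116708·10.166667 = 34.313466
ŷ(16) = 34.313466 + 2.116708·16 = 68.180798
residual = y − ŷ = 66.2 − 68.180798 = -1.980798

-1.981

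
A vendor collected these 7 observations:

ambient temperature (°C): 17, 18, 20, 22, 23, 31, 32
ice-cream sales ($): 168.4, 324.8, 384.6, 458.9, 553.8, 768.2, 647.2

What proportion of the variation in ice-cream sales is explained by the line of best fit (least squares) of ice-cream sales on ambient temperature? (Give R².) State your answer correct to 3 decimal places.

n = 7, Σx = 163, Σy = 3305.9, Σxy = 83759, Σx² = 4011, Σy² = 1808053.49
Sxx = Σx² − (Σx)²/n = 4011 − 3795.571429 = 215.428571
Sxy = Σxy − (Σx)(Σy)/n = 83759 − 76980.242857 = 6778.757143
Syy = Σy² − (Σy)²/n = 1808053.49 − 1561282.115714 = 246771.374286
R² = Sxy²/(Sxx·Syy) = (6778.757143)²/(215.428571·246771.374286) = 0.864375

0.864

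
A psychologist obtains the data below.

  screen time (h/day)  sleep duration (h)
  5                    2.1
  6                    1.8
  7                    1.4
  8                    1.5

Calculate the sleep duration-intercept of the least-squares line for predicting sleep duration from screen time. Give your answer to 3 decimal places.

n = 4, Σx = 26, Σy = 6.8, Σxy = 43.1, Σx² = 174
Sxx = Σx² − (Σx)²/n = 174 − 169 = 5
Sxy = Σxy − (Σx)(Σy)/n = 43.1 − 44.2 = -1.1
b = Sxy/Sxx = -1.1/5 = -0.22
a = ȳ − b·x̄ = 1.7 − (-0.22)·6.5 = 3.13

3.130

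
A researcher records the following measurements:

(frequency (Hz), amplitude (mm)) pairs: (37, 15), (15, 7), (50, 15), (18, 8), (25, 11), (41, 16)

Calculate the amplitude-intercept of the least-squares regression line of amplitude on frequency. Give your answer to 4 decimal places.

n = 6, Σx = 186, Σy = 72, Σxy = 2485, Σx² = 6724
Sxx = Σx² − (Σx)²/n = 6724 − 5766 = 958
Sxy = Σxy − (Σx)(Σy)/n = 2485 − 2232 = 253
b = Sxy/Sxx = 253/958 = 0.264092
a = ȳ − b·x̄ = 12 − 0.264092·31 = 3.813152

3.8132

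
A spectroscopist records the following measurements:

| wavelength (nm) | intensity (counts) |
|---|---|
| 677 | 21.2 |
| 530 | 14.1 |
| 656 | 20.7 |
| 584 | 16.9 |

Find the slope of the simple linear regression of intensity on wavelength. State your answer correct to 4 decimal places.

0.0496

n = 4, Σx = 2447, Σy = 72.9, Σxy = 45274.2, Σx² = 1510621
Sxx = Σx² − (Σx)²/n = 1510621 − 1496952.25 = 13668.75
Sxy = Σxy − (Σx)(Σy)/n = 45274.2 − 44596.575 = 677.625
b = Sxy/Sxx = 677.625/13668.75 = 0.049575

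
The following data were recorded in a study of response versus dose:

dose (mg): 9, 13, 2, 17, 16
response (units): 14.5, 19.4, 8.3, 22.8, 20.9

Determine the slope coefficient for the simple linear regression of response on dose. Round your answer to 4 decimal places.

0.9520

n = 5, Σx = 57, Σy = 85.9, Σxy = 1121.3, Σx² = 799
Sxx = Σx² − (Σx)²/n = 799 − 649.8 = 149.2
Sxy = Σxy − (Σx)(Σy)/n = 1121.3 − 979.26 = 142.04
b = Sxy/Sxx = 142.04/149.2 = 0.952011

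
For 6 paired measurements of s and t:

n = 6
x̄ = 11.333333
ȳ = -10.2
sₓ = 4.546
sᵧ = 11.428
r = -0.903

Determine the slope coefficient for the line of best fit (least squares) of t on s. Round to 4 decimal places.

-2.2700

b = r · sᵧ/sₓ = -0.903 · 11.428/4.546 = -2.270014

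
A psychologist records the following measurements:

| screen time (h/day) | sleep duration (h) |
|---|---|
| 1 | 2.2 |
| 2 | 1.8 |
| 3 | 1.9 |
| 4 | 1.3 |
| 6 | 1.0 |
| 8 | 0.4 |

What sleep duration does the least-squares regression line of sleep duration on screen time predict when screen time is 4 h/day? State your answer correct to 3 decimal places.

1.433

n = 6, Σx = 24, Σy = 8.6, Σxy = 25.9, Σx² = 130
Sxx = Σx² − (Σx)²/n = 130 − 96 = 34
Sxy = Σxy − (Σx)(Σy)/n = 25.9 − 34.4 = -8.5
b = Sxy/Sxx = -8.5/34 = -0.25
a = ȳ − b·x̄ = 1.433333 − (-0.25)·4 = 2.433333
ŷ(4) = a + b·4 = 2.433333 + (-0.25)·4 = 1.433333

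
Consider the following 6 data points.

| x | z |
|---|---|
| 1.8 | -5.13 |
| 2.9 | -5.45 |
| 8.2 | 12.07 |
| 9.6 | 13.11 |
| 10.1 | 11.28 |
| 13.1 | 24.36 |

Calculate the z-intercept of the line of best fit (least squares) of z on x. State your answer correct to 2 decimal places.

n = 6, Σx = 45.7, Σy = 50.24, Σxy = 632.835, Σx² = 444.67
Sxx = Σx² − (Σx)²/n = 444.67 − 348.081667 = 96.588333
Sxy = Σxy − (Σx)(Σy)/n = 632.835 − 382.661333 = 250.173667
b = Sxy/Sxx = 250.173667/96.588333 = 2.590102
a = ȳ − b·x̄ = 8.373333 − 2.590102·7.616667 = -11.354613

-11.35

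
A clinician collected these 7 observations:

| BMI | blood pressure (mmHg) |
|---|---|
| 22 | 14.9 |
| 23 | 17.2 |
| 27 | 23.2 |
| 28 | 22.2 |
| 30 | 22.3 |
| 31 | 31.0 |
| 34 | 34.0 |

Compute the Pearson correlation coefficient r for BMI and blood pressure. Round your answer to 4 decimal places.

n = 7, Σx = 195, Σy = 164.8, Σxy = 4757.4, Σx² = 5543, Σy² = 4163.22
Sxx = Σx² − (Σx)²/n = 5543 − 5432.142857 = 110.857143
Sxy = Σxy − (Σx)(Σy)/n = 4757.4 − 4590.857143 = 166.542857
Syy = Σy² − (Σy)²/n = 4163.22 − 3879.862857 = 283.357143
r = Sxy/√(Sxx·Syy) = 166.542857/√(31412.163265) = 166.542857/177.234769 = 0.939674

0.9397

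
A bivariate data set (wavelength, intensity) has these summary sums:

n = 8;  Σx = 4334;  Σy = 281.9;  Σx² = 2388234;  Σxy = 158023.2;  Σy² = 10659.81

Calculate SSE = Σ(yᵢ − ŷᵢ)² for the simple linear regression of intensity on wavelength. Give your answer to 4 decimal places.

28.1349

Sxx = Σx² − (Σx)²/n = 2388234 − 2347944.5 = 40289.5
Sxy = Σxy − (Σx)(Σy)/n = 158023.2 − 152719.325 = 5303.875
Syy = Σy² − (Σy)²/n = 10659.81 − 9933.45125 = 726.35875
b = Sxy/Sxx = 5303.875/40289.5 = 0.131644
SSE = Syy − b·Sxy = 726.35875 − 0.131644·5303.875 = 28.134895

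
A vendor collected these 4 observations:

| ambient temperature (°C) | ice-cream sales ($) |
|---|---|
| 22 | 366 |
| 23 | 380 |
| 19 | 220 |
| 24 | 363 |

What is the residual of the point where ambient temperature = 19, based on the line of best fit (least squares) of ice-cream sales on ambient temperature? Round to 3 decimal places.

n = 4, Σx = 88, Σy = 1329, Σxy = 29684, Σx² = 1950
Sxx = Σx² − (Σx)²/n = 1950 − 1936 = 14
Sxy = Σxy − (Σx)(Σy)/n = 29684 − 29238 = 446
b = Sxy/Sxx = 446/14 = 31.857143
a = ȳ − b·x̄ = 332.25 − 31.857143·22 = -368.607143
ŷ(19) = -368.607143 + 31.857143·19 = 236.678571
residual = y − ŷ = 220 − 236.678571 = -16.678571

-16.679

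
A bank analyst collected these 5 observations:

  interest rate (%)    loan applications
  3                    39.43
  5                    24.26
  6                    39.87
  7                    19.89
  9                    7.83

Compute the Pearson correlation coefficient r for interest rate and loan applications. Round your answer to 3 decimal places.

n = 5, Σx = 30, Σy = 131.28, Σxy = 688.51, Σx² = 200, Σy² = 4189.8104
Sxx = Σx² − (Σx)²/n = 200 − 180 = 20
Sxy = Σxy − (Σx)(Σy)/n = 688.51 − 787.68 = -99.17
Syy = Σy² − (Σy)²/n = 4189.8104 − 3446.88768 = 742.92272
r = Sxy/√(Sxx·Syy) = -99.17/√(14858.4544) = -99.17/121.895260 = -0.813567

-0.814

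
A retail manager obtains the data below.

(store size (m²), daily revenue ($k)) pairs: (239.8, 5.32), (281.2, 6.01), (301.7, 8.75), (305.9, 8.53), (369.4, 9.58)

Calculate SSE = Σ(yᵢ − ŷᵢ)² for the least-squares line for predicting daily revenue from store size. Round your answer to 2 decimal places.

2.80

n = 5, Σx = 1498, Σy = 38.19, Σxy = 11753.802, Σx² = 457631.54, Σy² = 305.5223
Sxx = Σx² − (Σx)²/n = 457631.54 − 448800.8 = 8830.74
Sxy = Σxy − (Σx)(Σy)/n = 11753.802 − 11441.724 = 312.078
Syy = Σy² − (Σy)²/n = 305.5223 − 291.69522 = 13.82708
b = Sxy/Sxx = 312.078/8830.74 = 0.035340
SSE = Syy − b·Sxy = 13.82708 − 0.035340·312.078 = 2.798256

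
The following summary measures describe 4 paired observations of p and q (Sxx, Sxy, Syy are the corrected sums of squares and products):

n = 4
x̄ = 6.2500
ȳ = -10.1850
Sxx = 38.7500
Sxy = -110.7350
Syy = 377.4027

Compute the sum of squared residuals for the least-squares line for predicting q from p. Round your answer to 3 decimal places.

b = Sxy/Sxx = -110.735/38.75 = -2.857677
SSE = Syy − b·Sxy = 377.4027 − (-2.857677)·(-110.735) = 60.957791

60.958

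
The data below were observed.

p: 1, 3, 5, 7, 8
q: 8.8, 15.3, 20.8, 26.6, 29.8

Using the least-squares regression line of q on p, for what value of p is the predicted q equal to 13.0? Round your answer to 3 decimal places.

n = 5, Σx = 24, Σy = 101.3, Σxy = 583.3, Σx² = 148
Sxx = Σx² − (Σx)²/n = 148 − 115.2 = 32.8
Sxy = Σxy − (Σx)(Σy)/n = 583.3 − 486.24 = 97.06
b = Sxy/Sxx = 97.06/32.8 = 2.959146
a = ȳ − b·x̄ = 20.26 − 2.959146·4.8 = 6.056098
Set a + b·x = 13.0: x = (13.0 − 6.056098) / 2.959146 = 2.346590

2.347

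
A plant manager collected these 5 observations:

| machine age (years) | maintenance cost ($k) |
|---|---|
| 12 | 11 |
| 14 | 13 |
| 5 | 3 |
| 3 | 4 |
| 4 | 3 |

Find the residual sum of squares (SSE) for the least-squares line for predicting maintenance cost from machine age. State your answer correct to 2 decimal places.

4.37

n = 5, Σx = 38, Σy = 34, Σxy = 353, Σx² = 390, Σy² = 324
Sxx = Σx² − (Σx)²/n = 390 − 288.8 = 101.2
Sxy = Σxy − (Σx)(Σy)/n = 353 − 258.4 = 94.6
Syy = Σy² − (Σy)²/n = 324 − 231.2 = 92.8
b = Sxy/Sxx = 94.6/101.2 = 0.934783
SSE = Syy − b·Sxy = 92.8 − 0.934783·94.6 = 4.369565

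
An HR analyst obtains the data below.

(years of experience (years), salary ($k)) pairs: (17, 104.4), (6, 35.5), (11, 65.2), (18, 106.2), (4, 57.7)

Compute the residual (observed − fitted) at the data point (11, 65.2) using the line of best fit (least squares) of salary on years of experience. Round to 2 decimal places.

n = 5, Σx = 56, Σy = 369, Σxy = 4847.4, Σx² = 786
Sxx = Σx² − (Σx)²/n = 786 − 627.2 = 158.8
Sxy = Σxy − (Σx)(Σy)/n = 4847.4 − 4132.8 = 714.6
b = Sxy/Sxx = 714.6/158.8 = 4.5
a = ȳ − b·x̄ = 73.8 − 4.5·11.2 = 23.4
ŷ(11) = 23.4 + 4.5·11 = 72.9
residual = y − ŷ = 65.2 − 72.9 = -7.7

-7.70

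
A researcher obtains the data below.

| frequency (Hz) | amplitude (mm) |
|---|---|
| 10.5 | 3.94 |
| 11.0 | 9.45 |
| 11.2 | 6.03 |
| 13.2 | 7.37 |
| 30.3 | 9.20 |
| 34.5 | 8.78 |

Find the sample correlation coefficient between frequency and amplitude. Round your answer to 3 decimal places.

n = 6, Σx = 110.7, Σy = 44.77, Σxy = 891.81, Σx² = 2639.27, Σy² = 357.2323
Sxx = Σx² − (Σx)²/n = 2639.27 − 2042.415 = 596.855
Sxy = Σxy − (Σx)(Σy)/n = 891.81 − 826.0065 = 65.8035
Syy = Σy² − (Σy)²/n = 357.2323 − 334.058817 = 23.173483
r = Sxy/√(Sxx·Syy) = 65.8035/√(13831.209395) = 65.8035/117.606162 = 0.559524

0.560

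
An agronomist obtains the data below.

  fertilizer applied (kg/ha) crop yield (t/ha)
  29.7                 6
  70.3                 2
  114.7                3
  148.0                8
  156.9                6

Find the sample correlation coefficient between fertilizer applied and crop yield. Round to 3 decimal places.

n = 5, Σx = 519.6, Σy = 25, Σxy = 2788.3, Σx² = 65501.88, Σy² = 149
Sxx = Σx² − (Σx)²/n = 65501.88 − 53996.832 = 11505.048
Sxy = Σxy − (Σx)(Σy)/n = 2788.3 − 2598 = 190.3
Syy = Σy² − (Σy)²/n = 149 − 125 = 24
r = Sxy/√(Sxx·Syy) = 190.3/√(276121.152) = 190.3/525.472313 = 0.362150

0.362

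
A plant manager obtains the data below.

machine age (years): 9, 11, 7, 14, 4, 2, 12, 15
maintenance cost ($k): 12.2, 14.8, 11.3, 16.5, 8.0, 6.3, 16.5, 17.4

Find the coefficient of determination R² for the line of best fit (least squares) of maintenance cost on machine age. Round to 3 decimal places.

0.978

n = 8, Σx = 74, Σy = 103, Σxy = 1086.3, Σx² = 836, Σy² = 1446.52
Sxx = Σx² − (Σx)²/n = 836 − 684.5 = 151.5
Sxy = Σxy − (Σx)(Σy)/n = 1086.3 − 952.75 = 133.55
Syy = Σy² − (Σy)²/n = 1446.52 − 1326.125 = 120.395
R² = Sxy²/(Sxx·Syy) = (133.55)²/(151.5·120.395) = 0.977838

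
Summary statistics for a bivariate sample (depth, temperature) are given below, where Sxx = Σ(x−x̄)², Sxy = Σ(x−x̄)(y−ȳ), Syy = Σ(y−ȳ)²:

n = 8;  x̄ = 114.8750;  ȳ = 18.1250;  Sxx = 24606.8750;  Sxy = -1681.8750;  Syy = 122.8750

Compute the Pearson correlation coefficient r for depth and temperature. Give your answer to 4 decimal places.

r = Sxy/√(Sxx·Syy) = -1681.875/√(3023569.765625) = -1681.875/1738.841501 = -0.967239

-0.9672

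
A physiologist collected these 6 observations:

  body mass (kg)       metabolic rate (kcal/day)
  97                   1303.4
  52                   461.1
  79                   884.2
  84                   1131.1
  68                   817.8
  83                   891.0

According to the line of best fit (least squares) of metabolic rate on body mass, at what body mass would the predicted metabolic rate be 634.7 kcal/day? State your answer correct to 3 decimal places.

61.454

n = 6, Σx = 463, Σy = 5488.6, Σxy = 444834.6, Σx² = 36923
Sxx = Σx² − (Σx)²/n = 36923 − 35728.166667 = 1194.833333
Sxy = Σxy − (Σx)(Σy)/n = 444834.6 − 423536.966667 = 21297.633333
b = Sxy/Sxx = 21297.633333/1194.833333 = 17.824773
a = ȳ − b·x̄ = 914.766667 − 17.824773·77.166667 = -460.711675
Set a + b·x = 634.7: x = (634.7 − (-460.711675)) / 17.824773 = 61.454452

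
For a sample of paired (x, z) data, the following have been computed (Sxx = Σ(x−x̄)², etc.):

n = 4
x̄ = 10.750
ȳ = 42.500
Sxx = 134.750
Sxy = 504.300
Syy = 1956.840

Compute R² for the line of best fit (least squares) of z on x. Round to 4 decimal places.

0.9645

R² = Sxy²/(Sxx·Syy) = (504.3)²/(134.75·1956.84) = 0.964481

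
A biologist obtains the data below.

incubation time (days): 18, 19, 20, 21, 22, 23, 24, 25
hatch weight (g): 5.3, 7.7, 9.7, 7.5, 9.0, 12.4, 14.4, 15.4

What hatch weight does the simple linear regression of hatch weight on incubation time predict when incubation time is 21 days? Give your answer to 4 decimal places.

n = 8, Σx = 172, Σy = 81.4, Σxy = 1807, Σx² = 3740
Sxx = Σx² − (Σx)²/n = 3740 − 3698 = 42
Sxy = Σxy − (Σx)(Σy)/n = 1807 − 1750.1 = 56.9
b = Sxy/Sxx = 56.9/42 = 1.354762
a = ȳ − b·x̄ = 10.175 − 1.354762·21.5 = -18.952381
ŷ(21) = a + b·21 = -18.952381 + 1.354762·21 = 9.497619

9.4976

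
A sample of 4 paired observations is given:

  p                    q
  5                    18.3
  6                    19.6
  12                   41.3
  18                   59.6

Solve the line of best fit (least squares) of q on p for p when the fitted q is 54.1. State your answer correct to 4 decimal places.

n = 4, Σx = 41, Σy = 138.8, Σxy = 1777.5, Σx² = 529
Sxx = Σx² − (Σx)²/n = 529 − 420.25 = 108.75
Sxy = Σxy − (Σx)(Σy)/n = 1777.5 − 1422.7 = 354.8
b = Sxy/Sxx = 354.8/108.75 = 3.262529
a = ȳ − b·x̄ = 34.7 − 3.262529·10.25 = 1.259080
Set a + b·x = 54.1: x = (54.1 − 1.259080) / 3.262529 = 16.196308

16.1963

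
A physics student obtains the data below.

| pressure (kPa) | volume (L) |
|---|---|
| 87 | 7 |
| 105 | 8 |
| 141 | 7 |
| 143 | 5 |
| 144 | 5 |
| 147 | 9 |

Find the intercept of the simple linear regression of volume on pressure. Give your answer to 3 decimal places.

n = 6, Σx = 767, Σy = 41, Σxy = 5194, Σx² = 101269
Sxx = Σx² − (Σx)²/n = 101269 − 98048.166667 = 3220.833333
Sxy = Σxy − (Σx)(Σy)/n = 5194 − 5241.166667 = -47.166667
b = Sxy/Sxx = -47.166667/3220.833333 = -0.014644
a = ȳ − b·x̄ = 6.833333 − (-0.014644)·127.833333 = 8.705356

8.705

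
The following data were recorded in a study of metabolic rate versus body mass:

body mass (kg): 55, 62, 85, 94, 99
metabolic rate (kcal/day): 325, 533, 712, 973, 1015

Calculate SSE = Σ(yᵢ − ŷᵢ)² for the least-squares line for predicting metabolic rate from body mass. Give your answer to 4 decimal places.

n = 5, Σx = 395, Σy = 3558, Σxy = 303388, Σx² = 32731, Σy² = 2873612
Sxx = Σx² − (Σx)²/n = 32731 − 31205 = 1526
Sxy = Σxy − (Σx)(Σy)/n = 303388 − 281082 = 22306
Syy = Σy² − (Σy)²/n = 2873612 − 2531872.8 = 341739.2
b = Sxy/Sxx = 22306/1526 = 14.617300
SSE = Syy − b·Sxy = 341739.2 − 14.617300·22306 = 15685.703277

15685.7033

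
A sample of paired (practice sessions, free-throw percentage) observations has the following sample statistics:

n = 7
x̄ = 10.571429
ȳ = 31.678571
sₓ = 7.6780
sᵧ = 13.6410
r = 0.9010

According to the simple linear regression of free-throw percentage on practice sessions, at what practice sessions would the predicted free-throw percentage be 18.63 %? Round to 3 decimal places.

2.420

b = r · sᵧ/sₓ = 0.901 · 13.641/7.678 = 1.600748
a = ȳ − b·x̄ = 31.678571 − 1.600748·10.571429 = 14.756380
Set a + b·x = 18.63: x = (18.63 − 14.756380) / 1.600748 = 2.419882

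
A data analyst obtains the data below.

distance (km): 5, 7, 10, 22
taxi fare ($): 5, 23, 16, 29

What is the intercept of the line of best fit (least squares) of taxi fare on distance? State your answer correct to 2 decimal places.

n = 4, Σx = 44, Σy = 73, Σxy = 984, Σx² = 658
Sxx = Σx² − (Σx)²/n = 658 − 484 = 174
Sxy = Σxy − (Σx)(Σy)/n = 984 − 803 = 181
b = Sxy/Sxx = 181/174 = 1.040230
a = ȳ − b·x̄ = 18.25 − 1.040230·11 = 6.807471

6.81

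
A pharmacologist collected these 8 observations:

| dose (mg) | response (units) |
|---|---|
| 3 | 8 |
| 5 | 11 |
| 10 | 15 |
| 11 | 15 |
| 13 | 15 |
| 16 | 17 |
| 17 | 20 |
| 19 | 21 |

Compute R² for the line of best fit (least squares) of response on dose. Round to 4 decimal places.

0.9493

n = 8, Σx = 94, Σy = 122, Σxy = 1600, Σx² = 1330, Σy² = 1990
Sxx = Σx² − (Σx)²/n = 1330 − 1104.5 = 225.5
Sxy = Σxy − (Σx)(Σy)/n = 1600 − 1433.5 = 166.5
Syy = Σy² − (Σy)²/n = 1990 − 1860.5 = 129.5
R² = Sxy²/(Sxx·Syy) = (166.5)²/(225.5·129.5) = 0.949319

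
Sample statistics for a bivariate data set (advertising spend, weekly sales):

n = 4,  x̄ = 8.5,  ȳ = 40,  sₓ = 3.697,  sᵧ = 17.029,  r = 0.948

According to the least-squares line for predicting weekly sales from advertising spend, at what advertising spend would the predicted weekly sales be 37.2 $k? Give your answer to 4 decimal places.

7.8588

b = r · sᵧ/sₓ = 0.948 · 17.029/3.697 = 4.366646
a = ȳ − b·x̄ = 40 − 4.366646·8.5 = 2.883505
Set a + b·x = 37.2: x = (37.2 − 2.883505) / 4.366646 = 7.858776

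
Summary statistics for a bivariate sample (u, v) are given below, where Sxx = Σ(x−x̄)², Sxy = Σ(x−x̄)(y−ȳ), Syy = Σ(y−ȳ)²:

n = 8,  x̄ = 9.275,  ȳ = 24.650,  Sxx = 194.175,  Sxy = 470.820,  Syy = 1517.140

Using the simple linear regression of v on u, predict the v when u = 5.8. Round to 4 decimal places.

16.2241

b = Sxy/Sxx = 470.82/194.175 = 2.424720
a = ȳ − b·x̄ = 24.65 − 2.424720·9.275 = 2.160722
ŷ(5.8) = a + b·5.8 = 2.160722 + 2.424720·5.8 = 16.224098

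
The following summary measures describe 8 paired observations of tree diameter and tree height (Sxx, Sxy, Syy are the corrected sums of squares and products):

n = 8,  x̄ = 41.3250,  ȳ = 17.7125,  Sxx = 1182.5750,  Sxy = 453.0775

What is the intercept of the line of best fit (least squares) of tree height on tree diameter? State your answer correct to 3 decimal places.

1.880

b = Sxy/Sxx = 453.0775/1182.575 = 0.383128
a = ȳ − b·x̄ = 17.7125 − 0.383128·41.325 = 1.879739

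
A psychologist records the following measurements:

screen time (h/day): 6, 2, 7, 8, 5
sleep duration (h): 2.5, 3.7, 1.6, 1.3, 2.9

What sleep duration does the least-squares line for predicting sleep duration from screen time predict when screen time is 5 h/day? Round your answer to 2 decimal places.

n = 5, Σx = 28, Σy = 12, Σxy = 58.5, Σx² = 178
Sxx = Σx² − (Σx)²/n = 178 − 156.8 = 21.2
Sxy = Σxy − (Σx)(Σy)/n = 58.5 − 67.2 = -8.7
b = Sxy/Sxx = -8.7/21.2 = -0.410377
a = ȳ − b·x̄ = 2.4 − (-0.410377)·5.6 = 4.698113
ŷ(5) = a + b·5 = 4.698113 + (-0.410377)·5 = 2.646226

2.65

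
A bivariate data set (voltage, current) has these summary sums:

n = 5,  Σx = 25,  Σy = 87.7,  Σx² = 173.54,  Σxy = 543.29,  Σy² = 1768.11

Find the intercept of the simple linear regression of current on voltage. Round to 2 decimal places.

6.75

Sxx = Σx² − (Σx)²/n = 173.54 − 125 = 48.54
Sxy = Σxy − (Σx)(Σy)/n = 543.29 − 438.5 = 104.79
b = Sxy/Sxx = 104.79/48.54 = 2.158838
a = ȳ − b·x̄ = 17.54 − 2.158838·5 = 6.745810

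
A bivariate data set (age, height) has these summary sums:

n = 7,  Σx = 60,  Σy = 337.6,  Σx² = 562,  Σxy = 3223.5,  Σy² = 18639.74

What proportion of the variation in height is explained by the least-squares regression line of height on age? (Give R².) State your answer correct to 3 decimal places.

0.967

Sxx = Σx² − (Σx)²/n = 562 − 514.285714 = 47.714286
Sxy = Σxy − (Σx)(Σy)/n = 3223.5 − 2893.714286 = 329.785714
Syy = Σy² − (Σy)²/n = 18639.74 − 16281.965714 = 2357.774286
R² = Sxy²/(Sxx·Syy) = (329.785714)²/(47.714286·2357.774286) = 0.966747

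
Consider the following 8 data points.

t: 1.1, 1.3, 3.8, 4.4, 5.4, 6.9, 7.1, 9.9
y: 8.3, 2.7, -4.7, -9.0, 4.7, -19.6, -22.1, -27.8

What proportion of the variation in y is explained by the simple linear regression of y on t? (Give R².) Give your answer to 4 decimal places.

0.7791

n = 8, Σx = 39.9, Σy = -67.5, Σxy = -586.81, Σx² = 261.89, Σy² = 1846.77
Sxx = Σx² − (Σx)²/n = 261.89 − 199.00125 = 62.88875
Sxy = Σxy − (Σx)(Σy)/n = -586.81 − (-336.65625) = -250.15375
Syy = Σy² − (Σy)²/n = 1846.77 − 569.53125 = 1277.23875
R² = Sxy²/(Sxx·Syy) = (-250.15375)²/(62.88875·1277.23875) = 0.779057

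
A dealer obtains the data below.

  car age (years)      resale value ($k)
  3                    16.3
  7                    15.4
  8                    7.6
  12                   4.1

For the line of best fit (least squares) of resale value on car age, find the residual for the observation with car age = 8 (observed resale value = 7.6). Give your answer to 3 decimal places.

-2.533

n = 4, Σx = 30, Σy = 43.4, Σxy = 266.7, Σx² = 266
Sxx = Σx² − (Σx)²/n = 266 − 225 = 41
Sxy = Σxy − (Σx)(Σy)/n = 266.7 − 325.5 = -58.8
b = Sxy/Sxx = -58.8/41 = -1.434146
a = ȳ − b·x̄ = 10.85 − (-1.434146)·7.5 = 21.606098
ŷ(8) = 21.606098 + (-1.434146)·8 = 10.132927
residual = y − ŷ = 7.6 − 10.132927 = -2.532927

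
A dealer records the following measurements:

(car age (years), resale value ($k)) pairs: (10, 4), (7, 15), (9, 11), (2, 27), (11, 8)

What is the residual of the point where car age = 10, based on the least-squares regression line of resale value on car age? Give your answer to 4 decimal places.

-3.7598

n = 5, Σx = 39, Σy = 65, Σxy = 386, Σx² = 355
Sxx = Σx² − (Σx)²/n = 355 − 304.2 = 50.8
Sxy = Σxy − (Σx)(Σy)/n = 386 − 507 = -121
b = Sxy/Sxx = -121/50.8 = -2.381890
a = ȳ − b·x̄ = 13 − (-2.381890)·7.8 = 31.578740
ŷ(10) = 31.578740 + (-2.381890)·10 = 7.759843
residual = y − ŷ = 4 − 7.759843 = -3.759843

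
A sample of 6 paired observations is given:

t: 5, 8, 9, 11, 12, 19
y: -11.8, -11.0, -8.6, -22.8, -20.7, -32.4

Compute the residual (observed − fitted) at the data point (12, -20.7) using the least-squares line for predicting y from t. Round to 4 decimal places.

n = 6, Σx = 64, Σy = -107.3, Σxy = -1339.2, Σx² = 796
Sxx = Σx² − (Σx)²/n = 796 − 682.666667 = 113.333333
Sxy = Σxy − (Σx)(Σy)/n = -1339.2 − (-1144.533333) = -194.666667
b = Sxy/Sxx = -194.666667/113.333333 = -1.717647
a = ȳ − b·x̄ = -17.883333 − (-1.717647)·10.666667 = 0.438235
ŷ(12) = 0.438235 + (-1.717647)·12 = -20.173529
residual = y − ŷ = -20.7 − (-20.173529) = -0.526471

-0.5265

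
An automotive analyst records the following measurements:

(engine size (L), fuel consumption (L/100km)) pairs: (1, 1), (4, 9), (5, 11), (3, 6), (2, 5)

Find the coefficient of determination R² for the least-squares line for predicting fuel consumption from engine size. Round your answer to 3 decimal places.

0.973

n = 5, Σx = 15, Σy = 32, Σxy = 120, Σx² = 55, Σy² = 264
Sxx = Σx² − (Σx)²/n = 55 − 45 = 10
Sxy = Σxy − (Σx)(Σy)/n = 120 − 96 = 24
Syy = Σy² − (Σy)²/n = 264 − 204.8 = 59.2
R² = Sxy²/(Sxx·Syy) = (24)²/(10·59.2) = 0.972973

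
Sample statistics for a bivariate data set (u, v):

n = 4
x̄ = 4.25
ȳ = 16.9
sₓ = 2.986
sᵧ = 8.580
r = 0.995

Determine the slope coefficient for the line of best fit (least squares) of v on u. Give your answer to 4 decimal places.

2.8590

b = r · sᵧ/sₓ = 0.995 · 8.58/2.986 = 2.859042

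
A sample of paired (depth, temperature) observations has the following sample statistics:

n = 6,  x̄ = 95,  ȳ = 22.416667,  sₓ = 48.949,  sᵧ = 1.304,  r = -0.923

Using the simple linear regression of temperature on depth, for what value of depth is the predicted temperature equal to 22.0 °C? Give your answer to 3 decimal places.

111.945

b = r · sᵧ/sₓ = -0.923 · 1.304/48.949 = -0.024589
a = ȳ − b·x̄ = 22.416667 − (-0.024589)·95 = 24.752593
Set a + b·x = 22.0: x = (22.0 − 24.752593) / (-0.024589) = 111.945471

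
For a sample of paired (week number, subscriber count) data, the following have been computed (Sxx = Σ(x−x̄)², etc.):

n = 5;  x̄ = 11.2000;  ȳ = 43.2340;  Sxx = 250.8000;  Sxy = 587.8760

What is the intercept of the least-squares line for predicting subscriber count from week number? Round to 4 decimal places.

16.9812

b = Sxy/Sxx = 587.876/250.8 = 2.344003
a = ȳ − b·x̄ = 43.234 − 2.344003·11.2 = 16.981164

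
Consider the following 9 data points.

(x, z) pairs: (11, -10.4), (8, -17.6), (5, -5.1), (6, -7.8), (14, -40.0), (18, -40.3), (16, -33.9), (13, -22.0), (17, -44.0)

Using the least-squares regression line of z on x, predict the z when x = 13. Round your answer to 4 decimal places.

n = 9, Σx = 108, Σy = -221.1, Σxy = -3189.3, Σx² = 1480
Sxx = Σx² − (Σx)²/n = 1480 − 1296 = 184
Sxy = Σxy − (Σx)(Σy)/n = -3189.3 − (-2653.2) = -536.1
b = Sxy/Sxx = -536.1/184 = -2.913587
a = ȳ − b·x̄ = -24.566667 − (-2.913587)·12 = 10.396377
ŷ(13) = a + b·13 = 10.396377 + (-2.913587)·13 = -27.480254

-27.4803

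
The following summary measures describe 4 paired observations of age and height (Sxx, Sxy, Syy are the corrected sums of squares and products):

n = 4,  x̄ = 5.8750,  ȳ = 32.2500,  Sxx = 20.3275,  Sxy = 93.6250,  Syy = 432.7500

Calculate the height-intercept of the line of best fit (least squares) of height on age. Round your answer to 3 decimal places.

5.191

b = Sxy/Sxx = 93.625/20.3275 = 4.605830
a = ȳ − b·x̄ = 32.25 − 4.605830·5.875 = 5.190751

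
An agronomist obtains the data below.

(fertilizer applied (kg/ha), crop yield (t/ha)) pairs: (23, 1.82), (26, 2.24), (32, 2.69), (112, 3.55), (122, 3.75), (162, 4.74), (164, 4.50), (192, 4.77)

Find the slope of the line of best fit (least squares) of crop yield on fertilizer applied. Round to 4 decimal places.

0.0164

n = 8, Σx = 833, Σy = 28.06, Σxy = 3463, Σx² = 119661
Sxx = Σx² − (Σx)²/n = 119661 − 86736.125 = 32924.875
Sxy = Σxy − (Σx)(Σy)/n = 3463 − 2921.7475 = 541.2525
b = Sxy/Sxx = 541.2525/32924.875 = 0.016439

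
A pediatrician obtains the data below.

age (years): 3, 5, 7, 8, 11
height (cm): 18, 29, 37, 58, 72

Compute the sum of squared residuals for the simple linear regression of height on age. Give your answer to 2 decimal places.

102.76

n = 5, Σx = 34, Σy = 214, Σxy = 1714, Σx² = 268, Σy² = 11082
Sxx = Σx² − (Σx)²/n = 268 − 231.2 = 36.8
Sxy = Σxy − (Σx)(Σy)/n = 1714 − 1455.2 = 258.8
Syy = Σy² − (Σy)²/n = 11082 − 9159.2 = 1922.8
b = Sxy/Sxx = 258.8/36.8 = 7.032609
SSE = Syy − b·Sxy = 1922.8 − 7.032609·258.8 = 102.760870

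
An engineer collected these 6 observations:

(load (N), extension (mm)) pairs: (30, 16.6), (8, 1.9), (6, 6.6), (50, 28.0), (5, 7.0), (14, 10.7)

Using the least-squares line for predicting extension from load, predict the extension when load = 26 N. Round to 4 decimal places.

15.4184

n = 6, Σx = 113, Σy = 70.8, Σxy = 2137.6, Σx² = 3721
Sxx = Σx² − (Σx)²/n = 3721 − 2128.166667 = 1592.833333
Sxy = Σxy − (Σx)(Σy)/n = 2137.6 − 1333.4 = 804.2
b = Sxy/Sxx = 804.2/1592.833333 = 0.504886
a = ȳ − b·x̄ = 11.8 − 0.504886·18.833333 = 2.291305
ŷ(26) = a + b·26 = 2.291305 + 0.504886·26 = 15.418353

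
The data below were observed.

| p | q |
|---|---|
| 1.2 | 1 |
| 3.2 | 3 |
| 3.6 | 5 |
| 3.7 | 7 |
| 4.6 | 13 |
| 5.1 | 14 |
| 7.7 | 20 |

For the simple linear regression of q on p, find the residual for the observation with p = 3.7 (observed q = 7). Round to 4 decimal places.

-0.5029

n = 7, Σx = 29.1, Σy = 63, Σxy = 339.9, Σx² = 144.79
Sxx = Σx² − (Σx)²/n = 144.79 − 120.972857 = 23.817143
Sxy = Σxy − (Σx)(Σy)/n = 339.9 − 261.9 = 78
b = Sxy/Sxx = 78/23.817143 = 3.274952
a = ȳ − b·x̄ = 9 − 3.274952·4.157143 = -4.614443
ŷ(3.7) = -4.614443 + 3.274952·3.7 = 7.502879
residual = y − ŷ = 7 − 7.502879 = -0.502879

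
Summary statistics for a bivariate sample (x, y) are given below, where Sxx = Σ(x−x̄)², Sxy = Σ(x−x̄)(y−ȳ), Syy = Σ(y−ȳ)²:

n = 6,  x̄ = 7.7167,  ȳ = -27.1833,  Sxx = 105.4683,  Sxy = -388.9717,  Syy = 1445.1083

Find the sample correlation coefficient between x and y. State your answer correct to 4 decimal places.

r = Sxy/√(Sxx·Syy) = -388.9717/√(152413.115717) = -388.9717/390.401224 = -0.996338

-0.9963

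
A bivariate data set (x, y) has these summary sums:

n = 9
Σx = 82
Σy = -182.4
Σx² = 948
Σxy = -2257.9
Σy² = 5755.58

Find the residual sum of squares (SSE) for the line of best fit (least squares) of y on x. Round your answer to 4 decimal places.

290.5210

Sxx = Σx² − (Σx)²/n = 948 − 747.111111 = 200.888889
Sxy = Σxy − (Σx)(Σy)/n = -2257.9 − (-1661.866667) = -596.033333
Syy = Σy² − (Σy)²/n = 5755.58 − 3696.64 = 2058.94
b = Sxy/Sxx = -596.033333/200.888889 = -2.966980
SSE = Syy − b·Sxy = 2058.94 − (-2.966980)·(-596.033333) = 290.520968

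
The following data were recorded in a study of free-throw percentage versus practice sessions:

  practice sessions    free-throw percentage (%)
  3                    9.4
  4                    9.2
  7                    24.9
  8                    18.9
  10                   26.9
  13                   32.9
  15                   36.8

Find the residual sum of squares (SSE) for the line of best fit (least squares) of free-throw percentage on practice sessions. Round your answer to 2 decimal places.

50.17

n = 7, Σx = 60, Σy = 159, Σxy = 1639.2, Σx² = 632, Σy² = 4310.48
Sxx = Σx² − (Σx)²/n = 632 − 514.285714 = 117.714286
Sxy = Σxy − (Σx)(Σy)/n = 1639.2 − 1362.857143 = 276.342857
Syy = Σy² − (Σy)²/n = 4310.48 − 3611.571429 = 698.908571
b = Sxy/Sxx = 276.342857/117.714286 = 2.347573
SSE = Syy − b·Sxy = 698.908571 − 2.347573·276.342857 = 50.173592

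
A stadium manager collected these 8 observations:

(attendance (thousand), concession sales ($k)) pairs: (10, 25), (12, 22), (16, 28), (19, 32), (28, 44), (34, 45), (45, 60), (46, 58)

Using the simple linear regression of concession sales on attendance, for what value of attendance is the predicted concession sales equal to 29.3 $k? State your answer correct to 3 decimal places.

n = 8, Σx = 210, Σy = 314, Σxy = 9700, Σx² = 6942
Sxx = Σx² − (Σx)²/n = 6942 − 5512.5 = 1429.5
Sxy = Σxy − (Σx)(Σy)/n = 9700 − 8242.5 = 1457.5
b = Sxy/Sxx = 1457.5/1429.5 = 1.019587
a = ȳ − b·x̄ = 39.25 − 1.019587·26.25 = 12.485834
Set a + b·x = 29.3: x = (29.3 − 12.485834) / 1.019587 = 16.491149

16.491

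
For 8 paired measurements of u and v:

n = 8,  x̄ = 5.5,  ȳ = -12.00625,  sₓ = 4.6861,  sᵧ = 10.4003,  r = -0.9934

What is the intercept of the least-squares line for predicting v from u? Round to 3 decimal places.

b = r · sᵧ/sₓ = -0.9934 · 10.4003/4.6861 = -2.204746
a = ȳ − b·x̄ = -12.00625 − (-2.204746)·5.5 = 0.119850

0.120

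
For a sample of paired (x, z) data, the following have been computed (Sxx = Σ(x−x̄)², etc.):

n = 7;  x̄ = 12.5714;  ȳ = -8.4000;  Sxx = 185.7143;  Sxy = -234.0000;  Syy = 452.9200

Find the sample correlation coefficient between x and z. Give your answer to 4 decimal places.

-0.8068

r = Sxy/√(Sxx·Syy) = -234/√(84113.720756) = -234/290.023656 = -0.806831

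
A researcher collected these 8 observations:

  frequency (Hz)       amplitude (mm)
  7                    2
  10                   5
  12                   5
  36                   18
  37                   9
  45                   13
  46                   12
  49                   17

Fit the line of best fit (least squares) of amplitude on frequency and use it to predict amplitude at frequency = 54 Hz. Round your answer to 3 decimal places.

n = 8, Σx = 242, Σy = 81, Σxy = 3075, Σx² = 9500
Sxx = Σx² − (Σx)²/n = 9500 − 7320.5 = 2179.5
Sxy = Σxy − (Σx)(Σy)/n = 3075 − 2450.25 = 624.75
b = Sxy/Sxx = 624.75/2179.5 = 0.286648
a = ȳ − b·x̄ = 10.125 − 0.286648·30.25 = 1.453889
ŷ(54) = a + b·54 = 1.453889 + 0.286648·54 = 16.932897

16.933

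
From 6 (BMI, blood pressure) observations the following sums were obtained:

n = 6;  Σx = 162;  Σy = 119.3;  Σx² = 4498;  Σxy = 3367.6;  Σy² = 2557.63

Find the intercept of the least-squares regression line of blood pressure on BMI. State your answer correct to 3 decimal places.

Sxx = Σx² − (Σx)²/n = 4498 − 4374 = 124
Sxy = Σxy − (Σx)(Σy)/n = 3367.6 − 3221.1 = 146.5
b = Sxy/Sxx = 146.5/124 = 1.181452
a = ȳ − b·x̄ = 19.883333 − 1.181452·27 = -12.015860

-12.016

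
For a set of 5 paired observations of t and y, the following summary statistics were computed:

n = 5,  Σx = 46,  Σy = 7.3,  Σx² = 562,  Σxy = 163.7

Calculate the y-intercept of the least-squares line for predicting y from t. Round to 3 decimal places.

Sxx = Σx² − (Σx)²/n = 562 − 423.2 = 138.8
Sxy = Σxy − (Σx)(Σy)/n = 163.7 − 67.16 = 96.54
b = Sxy/Sxx = 96.54/138.8 = 0.695533
a = ȳ − b·x̄ = 1.46 − 0.695533·9.2 = -4.938905

-4.939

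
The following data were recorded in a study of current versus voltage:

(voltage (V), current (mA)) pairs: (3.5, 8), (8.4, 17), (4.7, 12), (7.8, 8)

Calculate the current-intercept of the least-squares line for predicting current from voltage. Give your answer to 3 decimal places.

5.800

n = 4, Σx = 24.4, Σy = 45, Σxy = 289.6, Σx² = 165.74
Sxx = Σx² − (Σx)²/n = 165.74 − 148.84 = 16.9
Sxy = Σxy − (Σx)(Σy)/n = 289.6 − 274.5 = 15.1
b = Sxy/Sxx = 15.1/16.9 = 0.893491
a = ȳ − b·x̄ = 11.25 − 0.893491·6.1 = 5.799704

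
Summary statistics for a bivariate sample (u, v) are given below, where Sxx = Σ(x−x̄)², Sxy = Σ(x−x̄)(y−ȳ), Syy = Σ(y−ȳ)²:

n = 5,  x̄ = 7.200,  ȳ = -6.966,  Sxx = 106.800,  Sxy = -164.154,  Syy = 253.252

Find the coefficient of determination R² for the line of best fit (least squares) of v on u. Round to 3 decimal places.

0.996

R² = Sxy²/(Sxx·Syy) = (-164.154)²/(106.8·253.252) = 0.996274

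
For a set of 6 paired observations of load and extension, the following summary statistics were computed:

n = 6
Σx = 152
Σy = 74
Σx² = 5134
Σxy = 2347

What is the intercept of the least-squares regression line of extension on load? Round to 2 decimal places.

Sxx = Σx² − (Σx)²/n = 5134 − 3850.666667 = 1283.333333
Sxy = Σxy − (Σx)(Σy)/n = 2347 − 1874.666667 = 472.333333
b = Sxy/Sxx = 472.333333/1283.333333 = 0.368052
a = ȳ − b·x̄ = 12.333333 − 0.368052·25.333333 = 3.009351

3.01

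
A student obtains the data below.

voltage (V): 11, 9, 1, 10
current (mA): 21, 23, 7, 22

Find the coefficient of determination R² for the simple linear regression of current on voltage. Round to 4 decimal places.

0.9194

n = 4, Σx = 31, Σy = 73, Σxy = 665, Σx² = 303, Σy² = 1503
Sxx = Σx² − (Σx)²/n = 303 − 240.25 = 62.75
Sxy = Σxy − (Σx)(Σy)/n = 665 − 565.75 = 99.25
Syy = Σy² − (Σy)²/n = 1503 − 1332.25 = 170.75
R² = Sxy²/(Sxx·Syy) = (99.25)²/(62.75·170.75) = 0.919362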